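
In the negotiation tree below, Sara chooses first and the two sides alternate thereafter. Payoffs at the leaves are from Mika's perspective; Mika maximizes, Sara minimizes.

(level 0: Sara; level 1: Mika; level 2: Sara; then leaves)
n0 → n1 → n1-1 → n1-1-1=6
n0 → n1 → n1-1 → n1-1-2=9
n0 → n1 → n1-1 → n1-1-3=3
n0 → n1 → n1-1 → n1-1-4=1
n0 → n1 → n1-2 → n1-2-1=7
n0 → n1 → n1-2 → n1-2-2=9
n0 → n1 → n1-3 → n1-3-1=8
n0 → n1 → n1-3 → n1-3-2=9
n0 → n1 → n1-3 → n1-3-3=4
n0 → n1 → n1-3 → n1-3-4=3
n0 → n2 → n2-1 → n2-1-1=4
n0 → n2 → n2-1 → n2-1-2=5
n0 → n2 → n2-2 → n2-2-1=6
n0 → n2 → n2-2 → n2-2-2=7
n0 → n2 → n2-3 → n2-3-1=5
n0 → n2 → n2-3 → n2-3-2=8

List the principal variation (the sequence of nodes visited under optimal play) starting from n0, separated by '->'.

n1-1 (Sara): min(6, 9, 3, 1) = 1
n1-2 (Sara): min(7, 9) = 7
n1-3 (Sara): min(8, 9, 4, 3) = 3
n1 (Mika): max(1, 7, 3) = 7
n2-1 (Sara): min(4, 5) = 4
n2-2 (Sara): min(6, 7) = 6
n2-3 (Sara): min(5, 8) = 5
n2 (Mika): max(4, 6, 5) = 6
n0 (Sara): min(7, 6) = 6
At n0, Sara picks n2 (lowest: 6).
At n2, Mika picks n2-2 (highest: 6).
At n2-2, Sara picks n2-2-1 (lowest: 6).
Terminal value 6.

n0 -> n2 -> n2-2 -> n2-2-1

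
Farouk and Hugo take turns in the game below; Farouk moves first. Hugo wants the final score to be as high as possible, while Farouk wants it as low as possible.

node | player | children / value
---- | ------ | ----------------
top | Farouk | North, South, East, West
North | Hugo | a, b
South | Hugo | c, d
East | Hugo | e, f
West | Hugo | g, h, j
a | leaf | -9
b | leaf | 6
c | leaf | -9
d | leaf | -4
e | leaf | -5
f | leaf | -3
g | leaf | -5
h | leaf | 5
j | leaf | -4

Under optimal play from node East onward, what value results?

East (Hugo): max(-5, -3) = -3

-3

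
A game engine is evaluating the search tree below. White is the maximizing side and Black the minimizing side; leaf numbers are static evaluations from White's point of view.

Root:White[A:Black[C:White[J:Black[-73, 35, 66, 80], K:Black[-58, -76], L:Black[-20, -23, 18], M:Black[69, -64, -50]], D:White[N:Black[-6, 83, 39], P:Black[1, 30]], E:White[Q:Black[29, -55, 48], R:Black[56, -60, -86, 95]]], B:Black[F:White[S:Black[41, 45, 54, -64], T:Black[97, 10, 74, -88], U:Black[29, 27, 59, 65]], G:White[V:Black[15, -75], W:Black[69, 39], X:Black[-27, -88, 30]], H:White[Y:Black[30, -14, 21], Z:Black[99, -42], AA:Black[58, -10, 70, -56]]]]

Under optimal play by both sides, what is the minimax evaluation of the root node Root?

-14

J (Black): min(-73, 35, 66, 80) = -73
K (Black): min(-58, -76) = -76
L (Black): min(-20, -23, 18) = -23
M (Black): min(69, -64, -50) = -64
C (White): max(-73, -76, -23, -64) = -23
N (Black): min(-6, 83, 39) = -6
P (Black): min(1, 30) = 1
D (White): max(-6, 1) = 1
Q (Black): min(29, -55, 48) = -55
R (Black): min(56, -60, -86, 95) = -86
E (White): max(-55, -86) = -55
A (Black): min(-23, 1, -55) = -55
S (Black): min(41, 45, 54, -64) = -64
T (Black): min(97, 10, 74, -88) = -88
U (Black): min(29, 27, 59, 65) = 27
F (White): max(-64, -88, 27) = 27
V (Black): min(15, -75) = -75
W (Black): min(69, 39) = 39
X (Black): min(-27, -88, 30) = -88
G (White): max(-75, 39, -88) = 39
Y (Black): min(30, -14, 21) = -14
Z (Black): min(99, -42) = -42
AA (Black): min(58, -10, 70, -56) = -56
H (White): max(-14, -42, -56) = -14
B (Black): min(27, 39, -14) = -14
Root (White): max(-55, -14) = -14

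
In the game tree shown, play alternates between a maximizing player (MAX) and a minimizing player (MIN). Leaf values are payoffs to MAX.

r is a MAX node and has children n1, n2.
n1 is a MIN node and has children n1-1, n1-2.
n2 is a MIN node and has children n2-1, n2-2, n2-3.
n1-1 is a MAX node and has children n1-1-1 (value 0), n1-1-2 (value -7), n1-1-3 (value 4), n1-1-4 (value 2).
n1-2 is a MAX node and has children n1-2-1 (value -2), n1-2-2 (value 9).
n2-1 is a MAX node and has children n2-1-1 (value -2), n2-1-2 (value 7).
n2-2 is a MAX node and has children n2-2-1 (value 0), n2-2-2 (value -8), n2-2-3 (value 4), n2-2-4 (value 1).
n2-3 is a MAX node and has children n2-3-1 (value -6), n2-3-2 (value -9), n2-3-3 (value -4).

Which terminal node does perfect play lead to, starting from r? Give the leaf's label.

n1-1 (MAX): max(0, -7, 4, 2) = 4
n1-2 (MAX): max(-2, 9) = 9
n1 (MIN): min(4, 9) = 4
n2-1 (MAX): max(-2, 7) = 7
n2-2 (MAX): max(0, -8, 4, 1) = 4
n2-3 (MAX): max(-6, -9, -4) = -4
n2 (MIN): min(7, 4, -4) = -4
r (MAX): max(4, -4) = 4
At r, MAX picks n1 (highest: 4).
At n1, MIN picks n1-1 (lowest: 4).
At n1-1, MAX picks n1-1-3 (highest: 4).
Terminal value 4.

n1-1-3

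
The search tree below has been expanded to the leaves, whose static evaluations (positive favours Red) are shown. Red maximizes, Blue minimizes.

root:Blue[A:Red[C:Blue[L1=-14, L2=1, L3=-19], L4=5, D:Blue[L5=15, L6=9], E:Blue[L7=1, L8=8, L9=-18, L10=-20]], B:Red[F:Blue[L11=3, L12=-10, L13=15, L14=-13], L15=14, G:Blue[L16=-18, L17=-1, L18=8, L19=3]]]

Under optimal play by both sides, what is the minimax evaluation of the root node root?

9

C (Blue): min(-14, 1, -19) = -19
D (Blue): min(15, 9) = 9
E (Blue): min(1, 8, -18, -20) = -20
A (Red): max(-19, 5, 9, -20) = 9
F (Blue): min(3, -10, 15, -13) = -13
G (Blue): min(-18, -1, 8, 3) = -18
B (Red): max(-13, 14, -18) = 14
root (Blue): min(9, 14) = 9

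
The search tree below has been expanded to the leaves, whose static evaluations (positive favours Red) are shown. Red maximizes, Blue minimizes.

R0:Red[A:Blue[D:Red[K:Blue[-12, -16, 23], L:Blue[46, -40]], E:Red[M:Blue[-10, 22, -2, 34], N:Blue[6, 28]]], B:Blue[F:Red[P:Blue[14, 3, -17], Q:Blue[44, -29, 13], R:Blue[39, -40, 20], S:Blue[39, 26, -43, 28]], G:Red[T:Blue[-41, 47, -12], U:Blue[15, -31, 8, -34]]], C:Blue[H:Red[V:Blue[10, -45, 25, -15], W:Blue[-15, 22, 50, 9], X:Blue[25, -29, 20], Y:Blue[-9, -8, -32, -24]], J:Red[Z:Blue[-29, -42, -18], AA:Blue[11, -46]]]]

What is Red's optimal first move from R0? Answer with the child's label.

A

K (Blue): min(-12, -16, 23) = -16
L (Blue): min(46, -40) = -40
D (Red): max(-16, -40) = -16
M (Blue): min(-10, 22, -2, 34) = -10
N (Blue): min(6, 28) = 6
E (Red): max(-10, 6) = 6
A (Blue): min(-16, 6) = -16
P (Blue): min(14, 3, -17) = -17
Q (Blue): min(44, -29, 13) = -29
R (Blue): min(39, -40, 20) = -40
S (Blue): min(39, 26, -43, 28) = -43
F (Red): max(-17, -29, -40, -43) = -17
T (Blue): min(-41, 47, -12) = -41
U (Blue): min(15, -31, 8, -34) = -34
G (Red): max(-41, -34) = -34
B (Blue): min(-17, -34) = -34
V (Blue): min(10, -45, 25, -15) = -45
W (Blue): min(-15, 22, 50, 9) = -15
X (Blue): min(25, -29, 20) = -29
Y (Blue): min(-9, -8, -32, -24) = -32
H (Red): max(-45, -15, -29, -32) = -15
Z (Blue): min(-29, -42, -18) = -42
AA (Blue): min(11, -46) = -46
J (Red): max(-42, -46) = -42
C (Blue): min(-15, -42) = -42
R0 (Red): max(-16, -34, -42) = -16
Red at R0 wants the highest of {A=-16, B=-34, C=-42}, so chooses A.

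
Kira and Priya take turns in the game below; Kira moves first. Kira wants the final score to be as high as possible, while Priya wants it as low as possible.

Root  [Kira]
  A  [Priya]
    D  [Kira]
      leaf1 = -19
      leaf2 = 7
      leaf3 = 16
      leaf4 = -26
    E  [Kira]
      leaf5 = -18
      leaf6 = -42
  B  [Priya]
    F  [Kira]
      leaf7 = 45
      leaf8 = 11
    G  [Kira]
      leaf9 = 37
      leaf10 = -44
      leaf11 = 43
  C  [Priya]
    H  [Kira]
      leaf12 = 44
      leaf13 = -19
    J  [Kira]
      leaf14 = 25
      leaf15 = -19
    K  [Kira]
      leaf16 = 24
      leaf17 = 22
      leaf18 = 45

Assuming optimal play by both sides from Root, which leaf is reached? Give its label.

leaf11

D (Kira): max(-19, 7, 16, -26) = 16
E (Kira): max(-18, -42) = -18
A (Priya): min(16, -18) = -18
F (Kira): max(45, 11) = 45
G (Kira): max(37, -44, 43) = 43
B (Priya): min(45, 43) = 43
H (Kira): max(44, -19) = 44
J (Kira): max(25, -19) = 25
K (Kira): max(24, 22, 45) = 45
C (Priya): min(44, 25, 45) = 25
Root (Kira): max(-18, 43, 25) = 43
At Root, Kira picks B (highest: 43).
At B, Priya picks G (lowest: 43).
At G, Kira picks leaf11 (highest: 43).
Terminal value 43.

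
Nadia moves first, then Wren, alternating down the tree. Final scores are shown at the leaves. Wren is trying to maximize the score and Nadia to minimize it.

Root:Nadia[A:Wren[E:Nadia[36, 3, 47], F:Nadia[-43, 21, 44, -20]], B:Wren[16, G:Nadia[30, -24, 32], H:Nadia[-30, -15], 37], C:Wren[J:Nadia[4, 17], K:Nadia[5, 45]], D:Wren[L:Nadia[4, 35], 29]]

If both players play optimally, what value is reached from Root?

E (Nadia): min(36, 3, 47) = 3
F (Nadia): min(-43, 21, 44, -20) = -43
A (Wren): max(3, -43) = 3
G (Nadia): min(30, -24, 32) = -24
H (Nadia): min(-30, -15) = -30
B (Wren): max(16, -24, -30, 37) = 37
J (Nadia): min(4, 17) = 4
K (Nadia): min(5, 45) = 5
C (Wren): max(4, 5) = 5
L (Nadia): min(4, 35) = 4
D (Wren): max(4, 29) = 29
Root (Nadia): min(3, 37, 5, 29) = 3

3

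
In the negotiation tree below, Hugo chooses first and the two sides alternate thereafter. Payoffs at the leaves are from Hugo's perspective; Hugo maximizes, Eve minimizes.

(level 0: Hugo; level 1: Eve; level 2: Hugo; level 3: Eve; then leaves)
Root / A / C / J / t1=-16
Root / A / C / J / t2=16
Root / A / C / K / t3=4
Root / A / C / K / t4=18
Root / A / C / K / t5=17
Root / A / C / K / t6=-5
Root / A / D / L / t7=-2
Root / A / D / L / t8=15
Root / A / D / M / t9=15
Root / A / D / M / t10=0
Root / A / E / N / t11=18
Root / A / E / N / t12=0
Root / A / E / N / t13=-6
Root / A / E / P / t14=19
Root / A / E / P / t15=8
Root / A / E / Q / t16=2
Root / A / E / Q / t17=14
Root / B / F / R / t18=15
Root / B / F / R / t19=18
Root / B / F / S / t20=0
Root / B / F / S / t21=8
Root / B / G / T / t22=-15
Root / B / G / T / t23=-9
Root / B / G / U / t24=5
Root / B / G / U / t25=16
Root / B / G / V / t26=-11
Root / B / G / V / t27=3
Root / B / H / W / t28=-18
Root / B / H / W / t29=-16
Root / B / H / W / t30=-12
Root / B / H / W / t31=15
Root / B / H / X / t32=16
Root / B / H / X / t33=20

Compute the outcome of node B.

5

R (Eve): min(15, 18) = 15
S (Eve): min(0, 8) = 0
F (Hugo): max(15, 0) = 15
T (Eve): min(-15, -9) = -15
U (Eve): min(5, 16) = 5
V (Eve): min(-11, 3) = -11
G (Hugo): max(-15, 5, -11) = 5
W (Eve): min(-18, -16, -12, 15) = -18
X (Eve): min(16, 20) = 16
H (Hugo): max(-18, 16) = 16
B (Eve): min(15, 5, 16) = 5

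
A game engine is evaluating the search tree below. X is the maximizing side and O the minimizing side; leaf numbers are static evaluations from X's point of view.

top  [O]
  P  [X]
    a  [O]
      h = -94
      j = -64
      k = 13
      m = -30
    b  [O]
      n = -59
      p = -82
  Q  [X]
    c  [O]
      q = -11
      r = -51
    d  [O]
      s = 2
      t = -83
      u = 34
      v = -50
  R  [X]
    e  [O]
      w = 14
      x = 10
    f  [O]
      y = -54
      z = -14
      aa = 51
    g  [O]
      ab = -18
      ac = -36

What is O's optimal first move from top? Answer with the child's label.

a (O): min(-94, -64, 13, -30) = -94
b (O): min(-59, -82) = -82
P (X): max(-94, -82) = -82
c (O): min(-11, -51) = -51
d (O): min(2, -83, 34, -50) = -83
Q (X): max(-51, -83) = -51
e (O): min(14, 10) = 10
f (O): min(-54, -14, 51) = -54
g (O): min(-18, -36) = -36
R (X): max(10, -54, -36) = 10
top (O): min(-82, -51, 10) = -82
O at top wants the lowest of {P=-82, Q=-51, R=10}, so chooses P.

P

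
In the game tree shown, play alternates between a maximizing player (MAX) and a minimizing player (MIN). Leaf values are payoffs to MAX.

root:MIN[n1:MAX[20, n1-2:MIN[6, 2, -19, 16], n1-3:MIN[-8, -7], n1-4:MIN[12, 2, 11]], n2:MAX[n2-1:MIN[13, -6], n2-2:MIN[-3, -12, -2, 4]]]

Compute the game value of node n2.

-6

n2-1 (MIN): min(13, -6) = -6
n2-2 (MIN): min(-3, -12, -2, 4) = -12
n2 (MAX): max(-6, -12) = -6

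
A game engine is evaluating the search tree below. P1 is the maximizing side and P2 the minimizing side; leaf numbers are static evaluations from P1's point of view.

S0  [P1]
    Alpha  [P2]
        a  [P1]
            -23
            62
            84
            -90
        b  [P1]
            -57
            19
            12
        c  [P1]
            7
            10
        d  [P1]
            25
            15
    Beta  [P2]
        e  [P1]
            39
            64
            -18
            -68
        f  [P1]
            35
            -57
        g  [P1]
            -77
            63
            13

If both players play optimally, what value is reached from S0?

35

a (P1): max(-23, 62, 84, -90) = 84
b (P1): max(-57, 19, 12) = 19
c (P1): max(7, 10) = 10
d (P1): max(25, 15) = 25
Alpha (P2): min(84, 19, 10, 25) = 10
e (P1): max(39, 64, -18, -68) = 64
f (P1): max(35, -57) = 35
g (P1): max(-77, 63, 13) = 63
Beta (P2): min(64, 35, 63) = 35
S0 (P1): max(10, 35) = 35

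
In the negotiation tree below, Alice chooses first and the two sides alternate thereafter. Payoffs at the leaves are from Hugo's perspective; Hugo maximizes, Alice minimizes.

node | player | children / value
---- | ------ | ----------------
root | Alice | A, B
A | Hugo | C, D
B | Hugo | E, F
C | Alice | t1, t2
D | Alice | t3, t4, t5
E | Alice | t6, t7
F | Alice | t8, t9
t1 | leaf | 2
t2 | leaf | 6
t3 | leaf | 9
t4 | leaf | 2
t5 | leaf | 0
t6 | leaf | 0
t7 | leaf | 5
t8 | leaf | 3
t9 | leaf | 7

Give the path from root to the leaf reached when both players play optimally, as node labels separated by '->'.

root -> A -> C -> t1

C (Alice): min(2, 6) = 2
D (Alice): min(9, 2, 0) = 0
A (Hugo): max(2, 0) = 2
E (Alice): min(0, 5) = 0
F (Alice): min(3, 7) = 3
B (Hugo): max(0, 3) = 3
root (Alice): min(2, 3) = 2
At root, Alice picks A (lowest: 2).
At A, Hugo picks C (highest: 2).
At C, Alice picks t1 (lowest: 2).
Terminal value 2.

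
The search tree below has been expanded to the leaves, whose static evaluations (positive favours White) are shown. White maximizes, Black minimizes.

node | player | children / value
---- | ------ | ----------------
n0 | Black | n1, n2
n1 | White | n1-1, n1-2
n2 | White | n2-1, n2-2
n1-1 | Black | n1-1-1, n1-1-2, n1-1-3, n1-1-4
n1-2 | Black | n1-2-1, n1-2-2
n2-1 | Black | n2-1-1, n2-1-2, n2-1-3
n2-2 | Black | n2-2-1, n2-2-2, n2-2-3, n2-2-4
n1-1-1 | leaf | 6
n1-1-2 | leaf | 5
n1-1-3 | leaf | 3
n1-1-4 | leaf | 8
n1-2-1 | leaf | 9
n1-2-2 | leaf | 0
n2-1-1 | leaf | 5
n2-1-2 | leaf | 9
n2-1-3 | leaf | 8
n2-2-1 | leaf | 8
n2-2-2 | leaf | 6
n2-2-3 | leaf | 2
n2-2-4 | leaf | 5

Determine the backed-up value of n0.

n1-1 (Black): min(6, 5, 3, 8) = 3
n1-2 (Black): min(9, 0) = 0
n1 (White): max(3, 0) = 3
n2-1 (Black): min(5, 9, 8) = 5
n2-2 (Black): min(8, 6, 2, 5) = 2
n2 (White): max(5, 2) = 5
n0 (Black): min(3, 5) = 3

3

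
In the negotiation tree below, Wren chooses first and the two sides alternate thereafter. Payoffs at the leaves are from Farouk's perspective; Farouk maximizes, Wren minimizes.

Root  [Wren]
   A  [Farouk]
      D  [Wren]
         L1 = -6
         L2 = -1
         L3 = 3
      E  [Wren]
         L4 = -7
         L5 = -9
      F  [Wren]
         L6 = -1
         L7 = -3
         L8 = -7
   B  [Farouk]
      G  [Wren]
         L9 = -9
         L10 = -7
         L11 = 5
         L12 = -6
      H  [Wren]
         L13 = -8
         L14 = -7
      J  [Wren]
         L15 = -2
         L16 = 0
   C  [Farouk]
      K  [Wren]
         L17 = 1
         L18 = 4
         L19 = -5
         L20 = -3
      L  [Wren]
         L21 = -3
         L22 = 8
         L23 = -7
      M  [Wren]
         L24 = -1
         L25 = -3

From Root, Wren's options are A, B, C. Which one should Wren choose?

A

D (Wren): min(-6, -1, 3) = -6
E (Wren): min(-7, -9) = -9
F (Wren): min(-1, -3, -7) = -7
A (Farouk): max(-6, -9, -7) = -6
G (Wren): min(-9, -7, 5, -6) = -9
H (Wren): min(-8, -7) = -8
J (Wren): min(-2, 0) = -2
B (Farouk): max(-9, -8, -2) = -2
K (Wren): min(1, 4, -5, -3) = -5
L (Wren): min(-3, 8, -7) = -7
M (Wren): min(-1, -3) = -3
C (Farouk): max(-5, -7, -3) = -3
Root (Wren): min(-6, -2, -3) = -6
Wren at Root wants the lowest of {A=-6, B=-2, C=-3}, so chooses A.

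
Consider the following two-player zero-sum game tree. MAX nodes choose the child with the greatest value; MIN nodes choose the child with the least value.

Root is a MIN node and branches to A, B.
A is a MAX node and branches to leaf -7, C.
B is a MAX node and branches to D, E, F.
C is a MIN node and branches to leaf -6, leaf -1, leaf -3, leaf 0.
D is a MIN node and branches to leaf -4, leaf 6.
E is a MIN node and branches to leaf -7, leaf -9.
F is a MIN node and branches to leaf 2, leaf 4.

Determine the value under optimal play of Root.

C (MIN): min(-6, -1, -3, 0) = -6
A (MAX): max(-7, -6) = -6
D (MIN): min(-4, 6) = -4
E (MIN): min(-7, -9) = -9
F (MIN): min(2, 4) = 2
B (MAX): max(-4, -9, 2) = 2
Root (MIN): min(-6, 2) = -6

-6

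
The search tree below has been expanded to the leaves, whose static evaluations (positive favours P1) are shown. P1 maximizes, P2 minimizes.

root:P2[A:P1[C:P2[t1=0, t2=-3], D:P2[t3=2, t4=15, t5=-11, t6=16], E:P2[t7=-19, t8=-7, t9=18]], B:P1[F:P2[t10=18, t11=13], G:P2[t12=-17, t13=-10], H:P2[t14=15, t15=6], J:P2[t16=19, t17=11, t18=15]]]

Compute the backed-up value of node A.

C (P2): min(0, -3) = -3
D (P2): min(2, 15, -11, 16) = -11
E (P2): min(-19, -7, 18) = -19
A (P1): max(-3, -11, -19) = -3

-3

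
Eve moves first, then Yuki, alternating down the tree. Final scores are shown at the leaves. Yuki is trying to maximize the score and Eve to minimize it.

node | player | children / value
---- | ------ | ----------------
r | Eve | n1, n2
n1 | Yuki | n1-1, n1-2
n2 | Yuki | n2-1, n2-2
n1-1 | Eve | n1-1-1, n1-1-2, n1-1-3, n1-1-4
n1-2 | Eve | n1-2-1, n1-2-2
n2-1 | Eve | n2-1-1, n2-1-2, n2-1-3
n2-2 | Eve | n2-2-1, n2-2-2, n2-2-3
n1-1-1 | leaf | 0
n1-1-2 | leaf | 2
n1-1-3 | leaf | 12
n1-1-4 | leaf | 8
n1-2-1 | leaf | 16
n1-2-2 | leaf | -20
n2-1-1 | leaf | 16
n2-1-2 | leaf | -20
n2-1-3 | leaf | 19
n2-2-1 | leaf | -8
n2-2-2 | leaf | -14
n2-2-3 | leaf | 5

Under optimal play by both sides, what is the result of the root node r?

n1-1 (Eve): min(0, 2, 12, 8) = 0
n1-2 (Eve): min(16, -20) = -20
n1 (Yuki): max(0, -20) = 0
n2-1 (Eve): min(16, -20, 19) = -20
n2-2 (Eve): min(-8, -14, 5) = -14
n2 (Yuki): max(-20, -14) = -14
r (Eve): min(0, -14) = -14

-14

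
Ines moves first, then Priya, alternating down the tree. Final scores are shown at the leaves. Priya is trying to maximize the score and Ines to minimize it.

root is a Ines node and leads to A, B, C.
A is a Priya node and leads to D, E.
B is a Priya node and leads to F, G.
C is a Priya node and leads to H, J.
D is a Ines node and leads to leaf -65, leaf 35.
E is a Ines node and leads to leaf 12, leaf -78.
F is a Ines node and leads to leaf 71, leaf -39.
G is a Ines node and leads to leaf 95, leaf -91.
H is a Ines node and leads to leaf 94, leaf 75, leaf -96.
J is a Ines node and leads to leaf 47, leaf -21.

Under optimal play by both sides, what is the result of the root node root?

-65

D (Ines): min(-65, 35) = -65
E (Ines): min(12, -78) = -78
A (Priya): max(-65, -78) = -65
F (Ines): min(71, -39) = -39
G (Ines): min(95, -91) = -91
B (Priya): max(-39, -91) = -39
H (Ines): min(94, 75, -96) = -96
J (Ines): min(47, -21) = -21
C (Priya): max(-96, -21) = -21
root (Ines): min(-65, -39, -21) = -65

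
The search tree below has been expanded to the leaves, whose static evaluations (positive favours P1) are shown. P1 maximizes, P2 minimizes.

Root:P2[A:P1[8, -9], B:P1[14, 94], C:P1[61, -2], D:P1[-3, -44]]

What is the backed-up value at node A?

A (P1): max(8, -9) = 8

8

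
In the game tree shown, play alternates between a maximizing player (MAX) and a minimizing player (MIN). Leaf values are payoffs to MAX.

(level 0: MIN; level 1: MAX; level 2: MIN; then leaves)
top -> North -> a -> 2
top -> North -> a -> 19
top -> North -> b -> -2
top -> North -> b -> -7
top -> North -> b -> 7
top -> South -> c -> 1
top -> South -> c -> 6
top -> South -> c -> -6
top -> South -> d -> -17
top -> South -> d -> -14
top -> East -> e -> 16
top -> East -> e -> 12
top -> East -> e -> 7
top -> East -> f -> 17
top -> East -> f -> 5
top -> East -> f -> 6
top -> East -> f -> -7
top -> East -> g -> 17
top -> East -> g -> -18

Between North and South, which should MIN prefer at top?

a (MIN): min(2, 19) = 2
b (MIN): min(-2, -7, 7) = -7
North (MAX): max(2, -7) = 2
c (MIN): min(1, 6, -6) = -6
d (MIN): min(-17, -14) = -17
South (MAX): max(-6, -17) = -6
MIN prefers the lower value; North=2, South=-6. South is better since -6 < 2.

South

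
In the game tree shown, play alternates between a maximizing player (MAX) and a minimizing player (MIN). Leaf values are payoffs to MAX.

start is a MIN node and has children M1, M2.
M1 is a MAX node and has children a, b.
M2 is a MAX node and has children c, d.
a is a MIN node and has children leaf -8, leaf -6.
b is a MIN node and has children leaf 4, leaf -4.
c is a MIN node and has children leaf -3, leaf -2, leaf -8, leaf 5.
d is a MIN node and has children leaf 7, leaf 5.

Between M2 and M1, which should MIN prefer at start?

M1

c (MIN): min(-3, -2, -8, 5) = -8
d (MIN): min(7, 5) = 5
M2 (MAX): max(-8, 5) = 5
a (MIN): min(-8, -6) = -8
b (MIN): min(4, -4) = -4
M1 (MAX): max(-8, -4) = -4
MIN prefers the lower value; M2=5, M1=-4. M1 is better since -4 < 5.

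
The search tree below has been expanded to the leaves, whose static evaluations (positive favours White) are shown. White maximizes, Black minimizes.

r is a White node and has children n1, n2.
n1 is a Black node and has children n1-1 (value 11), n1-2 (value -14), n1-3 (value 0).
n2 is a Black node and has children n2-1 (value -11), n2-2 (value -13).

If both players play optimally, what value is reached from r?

n1 (Black): min(11, -14, 0) = -14
n2 (Black): min(-11, -13) = -13
r (White): max(-14, -13) = -13

-13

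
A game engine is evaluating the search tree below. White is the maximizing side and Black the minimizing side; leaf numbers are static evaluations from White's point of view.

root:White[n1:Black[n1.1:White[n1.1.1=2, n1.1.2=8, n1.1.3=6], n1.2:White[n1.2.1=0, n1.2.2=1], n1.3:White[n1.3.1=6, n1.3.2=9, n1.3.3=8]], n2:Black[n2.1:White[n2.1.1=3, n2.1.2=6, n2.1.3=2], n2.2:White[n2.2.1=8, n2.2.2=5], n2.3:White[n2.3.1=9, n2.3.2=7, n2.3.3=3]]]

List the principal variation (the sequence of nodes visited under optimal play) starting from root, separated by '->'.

root -> n2 -> n2.1 -> n2.1.2

n1.1 (White): max(2, 8, 6) = 8
n1.2 (White): max(0, 1) = 1
n1.3 (White): max(6, 9, 8) = 9
n1 (Black): min(8, 1, 9) = 1
n2.1 (White): max(3, 6, 2) = 6
n2.2 (White): max(8, 5) = 8
n2.3 (White): max(9, 7, 3) = 9
n2 (Black): min(6, 8, 9) = 6
root (White): max(1, 6) = 6
At root, White picks n2 (highest: 6).
At n2, Black picks n2.1 (lowest: 6).
At n2.1, White picks n2.1.2 (highest: 6).
Terminal value 6.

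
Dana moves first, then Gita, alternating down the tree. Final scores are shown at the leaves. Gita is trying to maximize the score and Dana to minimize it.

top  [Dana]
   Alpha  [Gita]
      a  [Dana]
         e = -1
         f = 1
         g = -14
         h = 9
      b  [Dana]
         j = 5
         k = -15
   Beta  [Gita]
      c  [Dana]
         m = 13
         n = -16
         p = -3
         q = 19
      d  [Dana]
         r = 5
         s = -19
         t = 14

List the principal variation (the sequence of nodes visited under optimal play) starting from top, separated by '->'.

top -> Beta -> c -> n

a (Dana): min(-1, 1, -14, 9) = -14
b (Dana): min(5, -15) = -15
Alpha (Gita): max(-14, -15) = -14
c (Dana): min(13, -16, -3, 19) = -16
d (Dana): min(5, -19, 14) = -19
Beta (Gita): max(-16, -19) = -16
top (Dana): min(-14, -16) = -16
At top, Dana picks Beta (lowest: -16).
At Beta, Gita picks c (highest: -16).
At c, Dana picks n (lowest: -16).
Terminal value -16.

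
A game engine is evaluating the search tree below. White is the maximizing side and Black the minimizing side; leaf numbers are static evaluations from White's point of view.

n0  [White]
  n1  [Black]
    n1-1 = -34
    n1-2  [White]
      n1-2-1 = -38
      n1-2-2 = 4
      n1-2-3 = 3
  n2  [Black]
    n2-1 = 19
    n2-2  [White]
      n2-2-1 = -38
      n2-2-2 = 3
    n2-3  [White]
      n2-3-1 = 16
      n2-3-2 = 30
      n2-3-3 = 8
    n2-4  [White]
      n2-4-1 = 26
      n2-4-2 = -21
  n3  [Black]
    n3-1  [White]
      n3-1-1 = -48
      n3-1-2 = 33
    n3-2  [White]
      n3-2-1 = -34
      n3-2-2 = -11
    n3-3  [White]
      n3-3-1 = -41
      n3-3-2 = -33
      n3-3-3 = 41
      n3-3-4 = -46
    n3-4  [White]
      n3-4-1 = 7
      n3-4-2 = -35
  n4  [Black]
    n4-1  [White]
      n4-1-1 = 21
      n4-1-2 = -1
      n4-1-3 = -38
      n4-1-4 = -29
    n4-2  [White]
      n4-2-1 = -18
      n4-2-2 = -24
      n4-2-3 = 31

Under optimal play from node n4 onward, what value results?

n4-1 (White): max(21, -1, -38, -29) = 21
n4-2 (White): max(-18, -24, 31) = 31
n4 (Black): min(21, 31) = 21

21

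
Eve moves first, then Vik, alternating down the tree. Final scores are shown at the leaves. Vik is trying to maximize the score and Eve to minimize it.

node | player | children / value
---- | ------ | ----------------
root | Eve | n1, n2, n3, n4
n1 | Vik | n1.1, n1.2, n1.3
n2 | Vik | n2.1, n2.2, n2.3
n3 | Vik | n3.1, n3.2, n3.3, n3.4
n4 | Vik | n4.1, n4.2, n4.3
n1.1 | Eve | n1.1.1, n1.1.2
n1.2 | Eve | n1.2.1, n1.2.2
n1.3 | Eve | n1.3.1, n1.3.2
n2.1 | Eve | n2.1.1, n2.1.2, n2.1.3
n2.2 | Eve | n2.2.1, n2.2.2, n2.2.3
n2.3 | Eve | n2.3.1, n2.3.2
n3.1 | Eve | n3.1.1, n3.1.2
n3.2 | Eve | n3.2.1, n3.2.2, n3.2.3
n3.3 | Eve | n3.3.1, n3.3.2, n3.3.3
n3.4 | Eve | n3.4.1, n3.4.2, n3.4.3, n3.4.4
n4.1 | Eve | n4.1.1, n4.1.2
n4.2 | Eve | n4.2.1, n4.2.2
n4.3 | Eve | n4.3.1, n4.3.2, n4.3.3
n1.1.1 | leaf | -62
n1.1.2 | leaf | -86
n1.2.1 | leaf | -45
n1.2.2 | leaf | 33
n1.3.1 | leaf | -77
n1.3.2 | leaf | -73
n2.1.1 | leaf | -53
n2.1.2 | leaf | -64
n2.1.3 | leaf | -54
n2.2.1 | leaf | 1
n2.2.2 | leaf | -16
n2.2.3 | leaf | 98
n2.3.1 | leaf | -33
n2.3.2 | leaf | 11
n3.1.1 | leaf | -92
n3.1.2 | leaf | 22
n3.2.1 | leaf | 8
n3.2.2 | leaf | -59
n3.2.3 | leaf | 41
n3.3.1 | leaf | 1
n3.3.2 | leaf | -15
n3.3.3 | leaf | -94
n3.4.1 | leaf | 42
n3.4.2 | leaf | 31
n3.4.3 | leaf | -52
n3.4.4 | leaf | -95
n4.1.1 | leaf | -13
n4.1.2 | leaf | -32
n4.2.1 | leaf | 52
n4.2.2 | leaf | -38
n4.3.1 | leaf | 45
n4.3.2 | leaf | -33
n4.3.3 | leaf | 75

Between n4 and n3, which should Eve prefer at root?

n4.1 (Eve): min(-13, -32) = -32
n4.2 (Eve): min(52, -38) = -38
n4.3 (Eve): min(45, -33, 75) = -33
n4 (Vik): max(-32, -38, -33) = -32
n3.1 (Eve): min(-92, 22) = -92
n3.2 (Eve): min(8, -59, 41) = -59
n3.3 (Eve): min(1, -15, -94) = -94
n3.4 (Eve): min(42, 31, -52, -95) = -95
n3 (Vik): max(-92, -59, -94, -95) = -59
Eve prefers the lower value; n4=-32, n3=-59. n3 is better since -59 < -32.

n3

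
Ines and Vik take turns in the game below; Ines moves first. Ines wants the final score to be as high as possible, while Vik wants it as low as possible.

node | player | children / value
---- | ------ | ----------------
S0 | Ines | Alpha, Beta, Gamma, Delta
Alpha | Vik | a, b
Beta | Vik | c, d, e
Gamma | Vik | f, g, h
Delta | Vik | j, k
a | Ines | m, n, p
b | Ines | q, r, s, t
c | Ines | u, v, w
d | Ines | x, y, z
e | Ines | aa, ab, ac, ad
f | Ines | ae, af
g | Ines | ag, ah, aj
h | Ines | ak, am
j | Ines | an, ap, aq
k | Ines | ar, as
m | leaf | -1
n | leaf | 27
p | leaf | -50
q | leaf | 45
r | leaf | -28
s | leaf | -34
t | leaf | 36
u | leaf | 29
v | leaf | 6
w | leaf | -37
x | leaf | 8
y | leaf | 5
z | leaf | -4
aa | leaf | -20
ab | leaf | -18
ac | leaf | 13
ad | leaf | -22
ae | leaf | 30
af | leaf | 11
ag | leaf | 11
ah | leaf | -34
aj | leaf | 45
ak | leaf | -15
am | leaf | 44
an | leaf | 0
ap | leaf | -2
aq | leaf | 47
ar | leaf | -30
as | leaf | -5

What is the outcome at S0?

30

a (Ines): max(-1, 27, -50) = 27
b (Ines): max(45, -28, -34, 36) = 45
Alpha (Vik): min(27, 45) = 27
c (Ines): max(29, 6, -37) = 29
d (Ines): max(8, 5, -4) = 8
e (Ines): max(-20, -18, 13, -22) = 13
Beta (Vik): min(29, 8, 13) = 8
f (Ines): max(30, 11) = 30
g (Ines): max(11, -34, 45) = 45
h (Ines): max(-15, 44) = 44
Gamma (Vik): min(30, 45, 44) = 30
j (Ines): max(0, -2, 47) = 47
k (Ines): max(-30, -5) = -5
Delta (Vik): min(47, -5) = -5
S0 (Ines): max(27, 8, 30, -5) = 30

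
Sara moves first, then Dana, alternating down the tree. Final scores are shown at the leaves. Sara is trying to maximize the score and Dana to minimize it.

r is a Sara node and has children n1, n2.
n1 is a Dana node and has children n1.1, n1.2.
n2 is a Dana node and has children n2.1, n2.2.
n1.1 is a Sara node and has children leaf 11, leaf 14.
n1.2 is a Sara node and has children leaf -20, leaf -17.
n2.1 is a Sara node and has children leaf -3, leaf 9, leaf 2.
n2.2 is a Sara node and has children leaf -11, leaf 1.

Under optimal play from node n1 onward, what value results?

-17

n1.1 (Sara): max(11, 14) = 14
n1.2 (Sara): max(-20, -17) = -17
n1 (Dana): min(14, -17) = -17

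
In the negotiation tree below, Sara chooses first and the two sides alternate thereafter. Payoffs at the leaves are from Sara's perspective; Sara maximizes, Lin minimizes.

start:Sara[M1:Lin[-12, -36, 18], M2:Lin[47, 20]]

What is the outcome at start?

M1 (Lin): min(-12, -36, 18) = -36
M2 (Lin): min(47, 20) = 20
start (Sara): max(-36, 20) = 20

20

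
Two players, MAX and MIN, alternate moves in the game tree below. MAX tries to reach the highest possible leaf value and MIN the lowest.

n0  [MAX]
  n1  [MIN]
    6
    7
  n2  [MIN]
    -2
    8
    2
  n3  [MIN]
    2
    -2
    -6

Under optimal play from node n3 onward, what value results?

n3 (MIN): min(2, -2, -6) = -6

-6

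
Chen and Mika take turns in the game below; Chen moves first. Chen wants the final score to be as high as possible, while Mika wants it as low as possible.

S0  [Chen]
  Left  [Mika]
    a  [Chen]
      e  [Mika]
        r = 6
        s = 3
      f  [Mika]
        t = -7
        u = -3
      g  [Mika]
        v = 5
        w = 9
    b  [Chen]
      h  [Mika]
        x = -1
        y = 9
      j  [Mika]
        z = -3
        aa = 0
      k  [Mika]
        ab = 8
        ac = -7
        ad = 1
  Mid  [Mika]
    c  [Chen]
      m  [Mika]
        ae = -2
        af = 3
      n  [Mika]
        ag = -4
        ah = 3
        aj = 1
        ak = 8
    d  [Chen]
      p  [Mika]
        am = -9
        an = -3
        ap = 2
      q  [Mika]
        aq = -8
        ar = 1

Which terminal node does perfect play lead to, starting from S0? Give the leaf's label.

e (Mika): min(6, 3) = 3
f (Mika): min(-7, -3) = -7
g (Mika): min(5, 9) = 5
a (Chen): max(3, -7, 5) = 5
h (Mika): min(-1, 9) = -1
j (Mika): min(-3, 0) = -3
k (Mika): min(8, -7, 1) = -7
b (Chen): max(-1, -3, -7) = -1
Left (Mika): min(5, -1) = -1
m (Mika): min(-2, 3) = -2
n (Mika): min(-4, 3, 1, 8) = -4
c (Chen): max(-2, -4) = -2
p (Mika): min(-9, -3, 2) = -9
q (Mika): min(-8, 1) = -8
d (Chen): max(-9, -8) = -8
Mid (Mika): min(-2, -8) = -8
S0 (Chen): max(-1, -8) = -1
At S0, Chen picks Left (highest: -1).
At Left, Mika picks b (lowest: -1).
At b, Chen picks h (highest: -1).
At h, Mika picks x (lowest: -1).
Terminal value -1.

x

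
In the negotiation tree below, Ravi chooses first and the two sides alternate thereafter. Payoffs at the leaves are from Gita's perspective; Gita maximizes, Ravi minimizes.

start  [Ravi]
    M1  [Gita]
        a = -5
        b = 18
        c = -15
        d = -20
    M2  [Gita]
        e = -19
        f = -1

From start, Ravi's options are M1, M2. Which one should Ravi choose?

M1 (Gita): max(-5, 18, -15, -20) = 18
M2 (Gita): max(-19, -1) = -1
start (Ravi): min(18, -1) = -1
Ravi at start wants the lowest of {M1=18, M2=-1}, so chooses M2.

M2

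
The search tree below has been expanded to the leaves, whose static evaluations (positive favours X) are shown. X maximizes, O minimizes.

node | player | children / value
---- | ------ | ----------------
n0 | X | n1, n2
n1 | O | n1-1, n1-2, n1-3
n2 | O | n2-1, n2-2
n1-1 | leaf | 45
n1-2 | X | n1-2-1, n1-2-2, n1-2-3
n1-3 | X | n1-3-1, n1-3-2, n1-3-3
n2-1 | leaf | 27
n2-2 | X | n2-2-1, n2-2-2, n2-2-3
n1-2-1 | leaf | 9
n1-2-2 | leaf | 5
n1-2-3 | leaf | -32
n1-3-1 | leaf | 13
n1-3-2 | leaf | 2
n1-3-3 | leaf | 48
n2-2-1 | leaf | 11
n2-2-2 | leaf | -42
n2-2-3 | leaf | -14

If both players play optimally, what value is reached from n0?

11

n1-2 (X): max(9, 5, -32) = 9
n1-3 (X): max(13, 2, 48) = 48
n1 (O): min(45, 9, 48) = 9
n2-2 (X): max(11, -42, -14) = 11
n2 (O): min(27, 11) = 11
n0 (X): max(9, 11) = 11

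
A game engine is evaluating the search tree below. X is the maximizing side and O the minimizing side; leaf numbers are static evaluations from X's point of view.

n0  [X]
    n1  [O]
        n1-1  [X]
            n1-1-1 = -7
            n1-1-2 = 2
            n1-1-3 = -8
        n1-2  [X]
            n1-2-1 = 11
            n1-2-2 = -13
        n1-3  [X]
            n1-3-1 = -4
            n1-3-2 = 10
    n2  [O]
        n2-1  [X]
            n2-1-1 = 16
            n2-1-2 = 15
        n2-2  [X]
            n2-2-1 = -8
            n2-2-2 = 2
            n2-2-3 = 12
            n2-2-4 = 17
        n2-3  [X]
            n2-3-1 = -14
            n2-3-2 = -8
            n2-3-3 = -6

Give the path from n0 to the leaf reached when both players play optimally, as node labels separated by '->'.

n1-1 (X): max(-7, 2, -8) = 2
n1-2 (X): max(11, -13) = 11
n1-3 (X): max(-4, 10) = 10
n1 (O): min(2, 11, 10) = 2
n2-1 (X): max(16, 15) = 16
n2-2 (X): max(-8, 2, 12, 17) = 17
n2-3 (X): max(-14, -8, -6) = -6
n2 (O): min(16, 17, -6) = -6
n0 (X): max(2, -6) = 2
At n0, X picks n1 (highest: 2).
At n1, O picks n1-1 (lowest: 2).
At n1-1, X picks n1-1-2 (highest: 2).
Terminal value 2.

n0 -> n1 -> n1-1 -> n1-1-2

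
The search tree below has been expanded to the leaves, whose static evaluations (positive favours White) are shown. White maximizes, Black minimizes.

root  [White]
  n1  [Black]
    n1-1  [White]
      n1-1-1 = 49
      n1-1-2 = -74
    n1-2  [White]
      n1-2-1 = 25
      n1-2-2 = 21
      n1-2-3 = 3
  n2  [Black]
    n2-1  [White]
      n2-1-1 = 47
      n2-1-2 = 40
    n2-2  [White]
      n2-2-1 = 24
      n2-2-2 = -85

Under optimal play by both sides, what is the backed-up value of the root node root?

25

n1-1 (White): max(49, -74) = 49
n1-2 (White): max(25, 21, 3) = 25
n1 (Black): min(49, 25) = 25
n2-1 (White): max(47, 40) = 47
n2-2 (White): max(24, -85) = 24
n2 (Black): min(47, 24) = 24
root (White): max(25, 24) = 25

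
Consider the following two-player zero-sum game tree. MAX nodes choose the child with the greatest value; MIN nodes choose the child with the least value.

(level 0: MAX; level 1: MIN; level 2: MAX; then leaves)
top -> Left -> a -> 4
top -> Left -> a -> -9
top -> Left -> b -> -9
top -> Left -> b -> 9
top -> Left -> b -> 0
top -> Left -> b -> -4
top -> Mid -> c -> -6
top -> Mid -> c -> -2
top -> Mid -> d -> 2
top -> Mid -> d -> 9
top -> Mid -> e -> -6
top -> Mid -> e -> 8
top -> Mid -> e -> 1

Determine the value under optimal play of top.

4

a (MAX): max(4, -9) = 4
b (MAX): max(-9, 9, 0, -4) = 9
Left (MIN): min(4, 9) = 4
c (MAX): max(-6, -2) = -2
d (MAX): max(2, 9) = 9
e (MAX): max(-6, 8, 1) = 8
Mid (MIN): min(-2, 9, 8) = -2
top (MAX): max(4, -2) = 4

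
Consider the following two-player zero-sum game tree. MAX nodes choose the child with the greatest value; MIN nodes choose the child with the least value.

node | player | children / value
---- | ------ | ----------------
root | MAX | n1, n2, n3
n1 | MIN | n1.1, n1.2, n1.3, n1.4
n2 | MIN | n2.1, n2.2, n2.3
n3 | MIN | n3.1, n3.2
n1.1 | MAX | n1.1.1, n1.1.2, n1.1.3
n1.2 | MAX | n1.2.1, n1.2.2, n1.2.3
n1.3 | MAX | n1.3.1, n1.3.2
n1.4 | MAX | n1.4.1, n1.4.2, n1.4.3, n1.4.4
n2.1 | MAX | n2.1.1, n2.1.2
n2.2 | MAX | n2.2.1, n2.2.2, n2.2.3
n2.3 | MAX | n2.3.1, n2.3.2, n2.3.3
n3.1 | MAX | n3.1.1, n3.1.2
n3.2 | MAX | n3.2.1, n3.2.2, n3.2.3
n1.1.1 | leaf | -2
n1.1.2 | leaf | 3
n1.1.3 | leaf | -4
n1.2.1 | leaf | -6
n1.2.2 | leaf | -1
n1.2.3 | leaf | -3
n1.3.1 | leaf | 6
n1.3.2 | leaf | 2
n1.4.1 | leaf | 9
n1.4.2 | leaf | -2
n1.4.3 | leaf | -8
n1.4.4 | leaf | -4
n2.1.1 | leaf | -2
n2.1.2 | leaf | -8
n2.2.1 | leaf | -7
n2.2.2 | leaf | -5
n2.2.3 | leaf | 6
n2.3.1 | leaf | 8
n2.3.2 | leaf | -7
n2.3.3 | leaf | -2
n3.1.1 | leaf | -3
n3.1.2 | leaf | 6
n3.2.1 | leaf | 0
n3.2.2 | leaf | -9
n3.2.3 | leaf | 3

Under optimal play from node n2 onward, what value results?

-2

n2.1 (MAX): max(-2, -8) = -2
n2.2 (MAX): max(-7, -5, 6) = 6
n2.3 (MAX): max(8, -7, -2) = 8
n2 (MIN): min(-2, 6, 8) = -2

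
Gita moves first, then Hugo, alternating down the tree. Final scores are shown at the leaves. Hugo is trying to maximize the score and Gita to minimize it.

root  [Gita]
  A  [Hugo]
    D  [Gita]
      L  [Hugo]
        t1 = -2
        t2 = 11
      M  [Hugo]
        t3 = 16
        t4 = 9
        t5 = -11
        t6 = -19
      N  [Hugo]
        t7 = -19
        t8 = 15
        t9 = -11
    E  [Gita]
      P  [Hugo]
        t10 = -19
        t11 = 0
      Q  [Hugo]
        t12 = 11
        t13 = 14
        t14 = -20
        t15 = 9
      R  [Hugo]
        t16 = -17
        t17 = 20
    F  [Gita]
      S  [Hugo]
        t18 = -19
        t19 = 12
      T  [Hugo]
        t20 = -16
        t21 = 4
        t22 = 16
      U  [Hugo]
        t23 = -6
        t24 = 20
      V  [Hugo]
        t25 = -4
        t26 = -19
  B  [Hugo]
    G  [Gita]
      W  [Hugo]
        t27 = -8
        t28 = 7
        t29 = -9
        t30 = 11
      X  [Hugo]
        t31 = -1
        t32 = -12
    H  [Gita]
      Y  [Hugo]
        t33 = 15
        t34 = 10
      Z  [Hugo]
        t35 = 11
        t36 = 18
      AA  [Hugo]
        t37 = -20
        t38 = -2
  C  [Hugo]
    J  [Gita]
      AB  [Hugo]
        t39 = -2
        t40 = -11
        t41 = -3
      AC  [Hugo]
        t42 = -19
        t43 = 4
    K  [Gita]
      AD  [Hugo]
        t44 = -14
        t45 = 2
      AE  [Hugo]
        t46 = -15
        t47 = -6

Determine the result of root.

L (Hugo): max(-2, 11) = 11
M (Hugo): max(16, 9, -11, -19) = 16
N (Hugo): max(-19, 15, -11) = 15
D (Gita): min(11, 16, 15) = 11
P (Hugo): max(-19, 0) = 0
Q (Hugo): max(11, 14, -20, 9) = 14
R (Hugo): max(-17, 20) = 20
E (Gita): min(0, 14, 20) = 0
S (Hugo): max(-19, 12) = 12
T (Hugo): max(-16, 4, 16) = 16
U (Hugo): max(-6, 20) = 20
V (Hugo): max(-4, -19) = -4
F (Gita): min(12, 16, 20, -4) = -4
A (Hugo): max(11, 0, -4) = 11
W (Hugo): max(-8, 7, -9, 11) = 11
X (Hugo): max(-1, -12) = -1
G (Gita): min(11, -1) = -1
Y (Hugo): max(15, 10) = 15
Z (Hugo): max(11, 18) = 18
AA (Hugo): max(-20, -2) = -2
H (Gita): min(15, 18, -2) = -2
B (Hugo): max(-1, -2) = -1
AB (Hugo): max(-2, -11, -3) = -2
AC (Hugo): max(-19, 4) = 4
J (Gita): min(-2, 4) = -2
AD (Hugo): max(-14, 2) = 2
AE (Hugo): max(-15, -6) = -6
K (Gita): min(2, -6) = -6
C (Hugo): max(-2, -6) = -2
root (Gita): min(11, -1, -2) = -2

-2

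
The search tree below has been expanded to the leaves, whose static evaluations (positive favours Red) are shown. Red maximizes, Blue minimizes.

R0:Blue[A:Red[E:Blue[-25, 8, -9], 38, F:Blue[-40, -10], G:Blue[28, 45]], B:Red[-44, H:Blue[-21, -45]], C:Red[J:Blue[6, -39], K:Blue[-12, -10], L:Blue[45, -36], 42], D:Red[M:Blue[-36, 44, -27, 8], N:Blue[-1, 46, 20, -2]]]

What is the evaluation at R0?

E (Blue): min(-25, 8, -9) = -25
F (Blue): min(-40, -10) = -40
G (Blue): min(28, 45) = 28
A (Red): max(-25, 38, -40, 28) = 38
H (Blue): min(-21, -45) = -45
B (Red): max(-44, -45) = -44
J (Blue): min(6, -39) = -39
K (Blue): min(-12, -10) = -12
L (Blue): min(45, -36) = -36
C (Red): max(-39, -12, -36, 42) = 42
M (Blue): min(-36, 44, -27, 8) = -36
N (Blue): min(-1, 46, 20, -2) = -2
D (Red): max(-36, -2) = -2
R0 (Blue): min(38, -44, 42, -2) = -44

-44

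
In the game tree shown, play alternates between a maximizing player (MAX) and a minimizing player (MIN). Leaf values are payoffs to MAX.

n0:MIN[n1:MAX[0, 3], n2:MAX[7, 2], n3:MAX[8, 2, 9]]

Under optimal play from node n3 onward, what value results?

9

n3 (MAX): max(8, 2, 9) = 9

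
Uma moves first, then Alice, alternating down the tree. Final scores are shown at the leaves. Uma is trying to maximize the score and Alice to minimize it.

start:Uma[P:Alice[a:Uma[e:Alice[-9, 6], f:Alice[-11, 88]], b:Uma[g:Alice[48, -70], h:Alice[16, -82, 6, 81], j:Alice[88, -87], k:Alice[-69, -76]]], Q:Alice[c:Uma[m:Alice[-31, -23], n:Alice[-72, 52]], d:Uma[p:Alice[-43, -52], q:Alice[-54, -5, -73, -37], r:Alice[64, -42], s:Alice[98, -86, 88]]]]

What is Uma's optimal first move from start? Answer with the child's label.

e (Alice): min(-9, 6) = -9
f (Alice): min(-11, 88) = -11
a (Uma): max(-9, -11) = -9
g (Alice): min(48, -70) = -70
h (Alice): min(16, -82, 6, 81) = -82
j (Alice): min(88, -87) = -87
k (Alice): min(-69, -76) = -76
b (Uma): max(-70, -82, -87, -76) = -70
P (Alice): min(-9, -70) = -70
m (Alice): min(-31, -23) = -31
n (Alice): min(-72, 52) = -72
c (Uma): max(-31, -72) = -31
p (Alice): min(-43, -52) = -52
q (Alice): min(-54, -5, -73, -37) = -73
r (Alice): min(64, -42) = -42
s (Alice): min(98, -86, 88) = -86
d (Uma): max(-52, -73, -42, -86) = -42
Q (Alice): min(-31, -42) = -42
start (Uma): max(-70, -42) = -42
Uma at start wants the highest of {P=-70, Q=-42}, so chooses Q.

Q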